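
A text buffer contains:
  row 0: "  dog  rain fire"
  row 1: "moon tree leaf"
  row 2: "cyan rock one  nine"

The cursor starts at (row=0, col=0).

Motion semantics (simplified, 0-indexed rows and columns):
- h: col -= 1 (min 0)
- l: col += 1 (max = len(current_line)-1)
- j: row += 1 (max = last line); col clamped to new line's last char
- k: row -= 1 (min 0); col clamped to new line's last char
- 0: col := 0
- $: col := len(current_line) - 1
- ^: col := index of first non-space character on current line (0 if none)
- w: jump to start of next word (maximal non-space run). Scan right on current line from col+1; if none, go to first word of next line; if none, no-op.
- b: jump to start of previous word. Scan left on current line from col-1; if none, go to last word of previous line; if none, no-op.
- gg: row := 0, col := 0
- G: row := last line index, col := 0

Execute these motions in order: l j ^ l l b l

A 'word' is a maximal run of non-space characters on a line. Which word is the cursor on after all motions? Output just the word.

Answer: moon

Derivation:
After 1 (l): row=0 col=1 char='_'
After 2 (j): row=1 col=1 char='o'
After 3 (^): row=1 col=0 char='m'
After 4 (l): row=1 col=1 char='o'
After 5 (l): row=1 col=2 char='o'
After 6 (b): row=1 col=0 char='m'
After 7 (l): row=1 col=1 char='o'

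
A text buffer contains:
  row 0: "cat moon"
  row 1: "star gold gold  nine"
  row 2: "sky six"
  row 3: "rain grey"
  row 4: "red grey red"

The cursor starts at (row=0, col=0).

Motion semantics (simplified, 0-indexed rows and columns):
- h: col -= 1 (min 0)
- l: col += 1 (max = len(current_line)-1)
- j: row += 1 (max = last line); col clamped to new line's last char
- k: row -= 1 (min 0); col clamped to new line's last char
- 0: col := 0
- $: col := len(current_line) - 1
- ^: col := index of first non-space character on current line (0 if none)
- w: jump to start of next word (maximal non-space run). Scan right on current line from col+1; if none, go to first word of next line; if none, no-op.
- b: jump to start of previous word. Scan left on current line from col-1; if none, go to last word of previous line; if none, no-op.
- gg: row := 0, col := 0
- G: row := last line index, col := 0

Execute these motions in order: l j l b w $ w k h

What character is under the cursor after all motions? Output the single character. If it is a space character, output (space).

Answer: s

Derivation:
After 1 (l): row=0 col=1 char='a'
After 2 (j): row=1 col=1 char='t'
After 3 (l): row=1 col=2 char='a'
After 4 (b): row=1 col=0 char='s'
After 5 (w): row=1 col=5 char='g'
After 6 ($): row=1 col=19 char='e'
After 7 (w): row=2 col=0 char='s'
After 8 (k): row=1 col=0 char='s'
After 9 (h): row=1 col=0 char='s'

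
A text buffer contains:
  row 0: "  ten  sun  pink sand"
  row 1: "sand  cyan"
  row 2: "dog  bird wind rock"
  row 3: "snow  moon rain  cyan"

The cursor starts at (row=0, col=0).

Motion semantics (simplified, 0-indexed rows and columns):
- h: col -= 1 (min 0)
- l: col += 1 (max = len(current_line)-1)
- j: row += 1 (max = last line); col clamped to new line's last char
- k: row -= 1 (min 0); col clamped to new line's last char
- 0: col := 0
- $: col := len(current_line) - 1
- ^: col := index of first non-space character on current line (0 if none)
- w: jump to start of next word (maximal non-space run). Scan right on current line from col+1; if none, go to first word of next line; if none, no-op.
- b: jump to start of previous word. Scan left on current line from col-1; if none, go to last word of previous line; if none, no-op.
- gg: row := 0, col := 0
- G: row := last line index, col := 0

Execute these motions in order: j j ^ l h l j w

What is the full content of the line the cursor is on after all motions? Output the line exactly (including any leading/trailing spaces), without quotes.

After 1 (j): row=1 col=0 char='s'
After 2 (j): row=2 col=0 char='d'
After 3 (^): row=2 col=0 char='d'
After 4 (l): row=2 col=1 char='o'
After 5 (h): row=2 col=0 char='d'
After 6 (l): row=2 col=1 char='o'
After 7 (j): row=3 col=1 char='n'
After 8 (w): row=3 col=6 char='m'

Answer: snow  moon rain  cyan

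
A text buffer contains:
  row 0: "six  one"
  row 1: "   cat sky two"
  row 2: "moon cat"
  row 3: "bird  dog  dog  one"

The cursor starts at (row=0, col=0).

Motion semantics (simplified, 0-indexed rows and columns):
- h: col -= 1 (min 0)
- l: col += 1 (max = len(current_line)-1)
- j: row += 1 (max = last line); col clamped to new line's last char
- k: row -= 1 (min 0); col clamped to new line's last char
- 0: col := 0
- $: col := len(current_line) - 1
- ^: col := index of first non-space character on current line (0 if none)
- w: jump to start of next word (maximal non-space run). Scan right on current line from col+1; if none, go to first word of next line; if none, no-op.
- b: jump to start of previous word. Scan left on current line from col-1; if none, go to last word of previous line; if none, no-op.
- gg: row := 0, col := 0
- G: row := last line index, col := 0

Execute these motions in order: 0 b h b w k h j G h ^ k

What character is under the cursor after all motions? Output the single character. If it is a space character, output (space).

After 1 (0): row=0 col=0 char='s'
After 2 (b): row=0 col=0 char='s'
After 3 (h): row=0 col=0 char='s'
After 4 (b): row=0 col=0 char='s'
After 5 (w): row=0 col=5 char='o'
After 6 (k): row=0 col=5 char='o'
After 7 (h): row=0 col=4 char='_'
After 8 (j): row=1 col=4 char='a'
After 9 (G): row=3 col=0 char='b'
After 10 (h): row=3 col=0 char='b'
After 11 (^): row=3 col=0 char='b'
After 12 (k): row=2 col=0 char='m'

Answer: m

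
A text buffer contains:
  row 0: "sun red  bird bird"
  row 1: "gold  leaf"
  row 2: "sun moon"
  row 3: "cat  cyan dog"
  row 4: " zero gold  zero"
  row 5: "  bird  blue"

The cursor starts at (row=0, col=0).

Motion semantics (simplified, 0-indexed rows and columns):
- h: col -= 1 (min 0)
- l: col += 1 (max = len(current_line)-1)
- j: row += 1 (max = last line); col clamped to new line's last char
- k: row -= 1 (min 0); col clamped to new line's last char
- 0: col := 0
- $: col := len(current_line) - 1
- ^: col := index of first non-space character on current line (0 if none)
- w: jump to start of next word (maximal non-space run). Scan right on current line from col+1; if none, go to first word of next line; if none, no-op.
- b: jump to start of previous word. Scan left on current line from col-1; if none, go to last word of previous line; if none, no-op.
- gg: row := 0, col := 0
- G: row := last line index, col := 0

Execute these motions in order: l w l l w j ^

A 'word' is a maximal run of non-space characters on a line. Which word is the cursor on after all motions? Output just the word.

Answer: gold

Derivation:
After 1 (l): row=0 col=1 char='u'
After 2 (w): row=0 col=4 char='r'
After 3 (l): row=0 col=5 char='e'
After 4 (l): row=0 col=6 char='d'
After 5 (w): row=0 col=9 char='b'
After 6 (j): row=1 col=9 char='f'
After 7 (^): row=1 col=0 char='g'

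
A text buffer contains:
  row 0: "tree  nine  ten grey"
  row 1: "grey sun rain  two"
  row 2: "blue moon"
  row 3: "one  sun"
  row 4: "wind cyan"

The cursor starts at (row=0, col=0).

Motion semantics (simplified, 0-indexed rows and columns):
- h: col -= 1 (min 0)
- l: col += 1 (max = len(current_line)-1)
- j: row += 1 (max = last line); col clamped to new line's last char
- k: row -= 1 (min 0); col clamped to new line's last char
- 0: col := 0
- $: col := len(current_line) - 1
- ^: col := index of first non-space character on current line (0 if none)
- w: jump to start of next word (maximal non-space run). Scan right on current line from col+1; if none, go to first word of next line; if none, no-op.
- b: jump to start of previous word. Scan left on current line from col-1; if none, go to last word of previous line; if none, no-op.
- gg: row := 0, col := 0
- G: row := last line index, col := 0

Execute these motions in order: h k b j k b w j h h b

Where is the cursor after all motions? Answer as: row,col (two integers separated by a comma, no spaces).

After 1 (h): row=0 col=0 char='t'
After 2 (k): row=0 col=0 char='t'
After 3 (b): row=0 col=0 char='t'
After 4 (j): row=1 col=0 char='g'
After 5 (k): row=0 col=0 char='t'
After 6 (b): row=0 col=0 char='t'
After 7 (w): row=0 col=6 char='n'
After 8 (j): row=1 col=6 char='u'
After 9 (h): row=1 col=5 char='s'
After 10 (h): row=1 col=4 char='_'
After 11 (b): row=1 col=0 char='g'

Answer: 1,0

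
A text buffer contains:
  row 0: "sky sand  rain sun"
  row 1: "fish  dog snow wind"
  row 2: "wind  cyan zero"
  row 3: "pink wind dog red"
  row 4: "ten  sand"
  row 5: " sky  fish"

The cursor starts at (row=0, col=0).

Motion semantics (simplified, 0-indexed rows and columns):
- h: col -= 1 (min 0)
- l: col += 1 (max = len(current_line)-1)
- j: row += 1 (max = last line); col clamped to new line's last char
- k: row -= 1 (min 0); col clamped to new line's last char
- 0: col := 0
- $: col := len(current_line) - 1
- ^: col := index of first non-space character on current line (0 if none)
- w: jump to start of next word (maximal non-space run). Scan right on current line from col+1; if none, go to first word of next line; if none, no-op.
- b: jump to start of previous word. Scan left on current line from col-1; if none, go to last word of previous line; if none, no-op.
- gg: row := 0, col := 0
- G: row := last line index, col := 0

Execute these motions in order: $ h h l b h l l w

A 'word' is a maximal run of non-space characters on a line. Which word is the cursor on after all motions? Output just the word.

Answer: fish

Derivation:
After 1 ($): row=0 col=17 char='n'
After 2 (h): row=0 col=16 char='u'
After 3 (h): row=0 col=15 char='s'
After 4 (l): row=0 col=16 char='u'
After 5 (b): row=0 col=15 char='s'
After 6 (h): row=0 col=14 char='_'
After 7 (l): row=0 col=15 char='s'
After 8 (l): row=0 col=16 char='u'
After 9 (w): row=1 col=0 char='f'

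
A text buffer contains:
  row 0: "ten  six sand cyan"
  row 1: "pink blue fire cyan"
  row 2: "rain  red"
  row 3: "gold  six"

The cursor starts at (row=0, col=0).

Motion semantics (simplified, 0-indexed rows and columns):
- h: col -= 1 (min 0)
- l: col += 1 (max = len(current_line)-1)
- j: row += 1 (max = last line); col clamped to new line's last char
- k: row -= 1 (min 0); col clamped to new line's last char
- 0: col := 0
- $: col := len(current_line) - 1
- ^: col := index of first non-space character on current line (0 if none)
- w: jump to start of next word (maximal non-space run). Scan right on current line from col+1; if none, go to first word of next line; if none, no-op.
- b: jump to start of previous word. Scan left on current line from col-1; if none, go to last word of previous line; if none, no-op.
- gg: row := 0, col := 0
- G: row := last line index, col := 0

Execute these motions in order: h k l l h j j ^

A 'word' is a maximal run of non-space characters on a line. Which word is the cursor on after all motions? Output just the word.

After 1 (h): row=0 col=0 char='t'
After 2 (k): row=0 col=0 char='t'
After 3 (l): row=0 col=1 char='e'
After 4 (l): row=0 col=2 char='n'
After 5 (h): row=0 col=1 char='e'
After 6 (j): row=1 col=1 char='i'
After 7 (j): row=2 col=1 char='a'
After 8 (^): row=2 col=0 char='r'

Answer: rain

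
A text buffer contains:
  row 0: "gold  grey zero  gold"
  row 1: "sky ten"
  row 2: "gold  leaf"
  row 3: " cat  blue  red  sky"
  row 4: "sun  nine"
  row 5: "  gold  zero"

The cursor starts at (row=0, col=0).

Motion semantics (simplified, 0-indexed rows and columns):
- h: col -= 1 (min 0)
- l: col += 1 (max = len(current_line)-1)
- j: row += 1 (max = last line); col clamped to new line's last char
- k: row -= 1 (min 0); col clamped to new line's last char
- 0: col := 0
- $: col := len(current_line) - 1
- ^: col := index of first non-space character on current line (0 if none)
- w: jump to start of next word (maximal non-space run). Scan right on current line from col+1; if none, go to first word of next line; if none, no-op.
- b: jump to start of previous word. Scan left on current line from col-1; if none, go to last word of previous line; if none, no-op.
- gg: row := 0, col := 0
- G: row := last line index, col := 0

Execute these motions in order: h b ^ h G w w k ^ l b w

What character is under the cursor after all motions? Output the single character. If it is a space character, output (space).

Answer: n

Derivation:
After 1 (h): row=0 col=0 char='g'
After 2 (b): row=0 col=0 char='g'
After 3 (^): row=0 col=0 char='g'
After 4 (h): row=0 col=0 char='g'
After 5 (G): row=5 col=0 char='_'
After 6 (w): row=5 col=2 char='g'
After 7 (w): row=5 col=8 char='z'
After 8 (k): row=4 col=8 char='e'
After 9 (^): row=4 col=0 char='s'
After 10 (l): row=4 col=1 char='u'
After 11 (b): row=4 col=0 char='s'
After 12 (w): row=4 col=5 char='n'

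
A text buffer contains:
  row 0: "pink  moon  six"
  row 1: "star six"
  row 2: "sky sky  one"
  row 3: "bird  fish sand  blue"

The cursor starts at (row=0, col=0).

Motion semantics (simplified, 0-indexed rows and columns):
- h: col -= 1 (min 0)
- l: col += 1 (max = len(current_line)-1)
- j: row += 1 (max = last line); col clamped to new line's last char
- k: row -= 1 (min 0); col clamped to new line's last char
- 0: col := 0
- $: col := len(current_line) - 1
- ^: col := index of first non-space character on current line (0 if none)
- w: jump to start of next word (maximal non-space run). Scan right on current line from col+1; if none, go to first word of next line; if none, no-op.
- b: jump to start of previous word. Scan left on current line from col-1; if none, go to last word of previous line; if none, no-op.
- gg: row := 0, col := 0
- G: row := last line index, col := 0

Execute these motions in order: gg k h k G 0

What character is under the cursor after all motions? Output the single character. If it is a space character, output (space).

Answer: b

Derivation:
After 1 (gg): row=0 col=0 char='p'
After 2 (k): row=0 col=0 char='p'
After 3 (h): row=0 col=0 char='p'
After 4 (k): row=0 col=0 char='p'
After 5 (G): row=3 col=0 char='b'
After 6 (0): row=3 col=0 char='b'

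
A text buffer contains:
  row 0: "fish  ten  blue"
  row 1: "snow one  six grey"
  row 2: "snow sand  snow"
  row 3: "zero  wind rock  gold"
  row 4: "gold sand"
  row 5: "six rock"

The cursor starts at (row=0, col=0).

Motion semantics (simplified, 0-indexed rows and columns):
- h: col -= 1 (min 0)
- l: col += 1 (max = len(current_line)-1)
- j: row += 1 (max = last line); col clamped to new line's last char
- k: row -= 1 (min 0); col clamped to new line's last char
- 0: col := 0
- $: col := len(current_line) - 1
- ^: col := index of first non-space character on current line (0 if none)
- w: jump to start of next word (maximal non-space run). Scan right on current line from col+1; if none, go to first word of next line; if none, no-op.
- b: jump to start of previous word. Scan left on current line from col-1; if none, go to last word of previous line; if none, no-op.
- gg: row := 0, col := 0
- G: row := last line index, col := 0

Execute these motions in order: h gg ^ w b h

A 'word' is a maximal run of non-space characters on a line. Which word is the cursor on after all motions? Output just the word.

Answer: fish

Derivation:
After 1 (h): row=0 col=0 char='f'
After 2 (gg): row=0 col=0 char='f'
After 3 (^): row=0 col=0 char='f'
After 4 (w): row=0 col=6 char='t'
After 5 (b): row=0 col=0 char='f'
After 6 (h): row=0 col=0 char='f'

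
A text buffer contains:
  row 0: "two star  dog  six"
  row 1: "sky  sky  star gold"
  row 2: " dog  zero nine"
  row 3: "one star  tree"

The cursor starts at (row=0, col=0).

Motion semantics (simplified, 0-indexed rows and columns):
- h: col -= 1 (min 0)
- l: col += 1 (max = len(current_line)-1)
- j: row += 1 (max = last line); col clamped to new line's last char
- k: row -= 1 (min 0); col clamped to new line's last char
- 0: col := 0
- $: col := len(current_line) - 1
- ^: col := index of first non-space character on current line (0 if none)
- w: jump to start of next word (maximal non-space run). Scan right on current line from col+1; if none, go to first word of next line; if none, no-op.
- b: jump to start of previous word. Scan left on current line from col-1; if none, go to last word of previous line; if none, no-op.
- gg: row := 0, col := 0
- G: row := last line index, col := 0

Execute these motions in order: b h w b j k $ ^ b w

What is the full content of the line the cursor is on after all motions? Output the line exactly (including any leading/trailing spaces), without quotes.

After 1 (b): row=0 col=0 char='t'
After 2 (h): row=0 col=0 char='t'
After 3 (w): row=0 col=4 char='s'
After 4 (b): row=0 col=0 char='t'
After 5 (j): row=1 col=0 char='s'
After 6 (k): row=0 col=0 char='t'
After 7 ($): row=0 col=17 char='x'
After 8 (^): row=0 col=0 char='t'
After 9 (b): row=0 col=0 char='t'
After 10 (w): row=0 col=4 char='s'

Answer: two star  dog  six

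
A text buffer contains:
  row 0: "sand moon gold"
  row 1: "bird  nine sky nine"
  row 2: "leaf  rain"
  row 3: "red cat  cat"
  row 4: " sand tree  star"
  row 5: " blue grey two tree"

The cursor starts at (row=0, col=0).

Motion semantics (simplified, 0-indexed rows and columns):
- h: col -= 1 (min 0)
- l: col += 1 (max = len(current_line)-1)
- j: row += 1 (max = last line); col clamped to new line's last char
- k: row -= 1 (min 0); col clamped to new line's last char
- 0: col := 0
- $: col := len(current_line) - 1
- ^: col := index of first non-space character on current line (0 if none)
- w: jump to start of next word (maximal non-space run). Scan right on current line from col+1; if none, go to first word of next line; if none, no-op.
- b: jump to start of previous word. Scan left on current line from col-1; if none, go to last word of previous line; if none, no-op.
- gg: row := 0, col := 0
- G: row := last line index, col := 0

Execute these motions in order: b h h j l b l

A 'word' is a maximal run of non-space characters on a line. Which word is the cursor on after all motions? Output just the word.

Answer: bird

Derivation:
After 1 (b): row=0 col=0 char='s'
After 2 (h): row=0 col=0 char='s'
After 3 (h): row=0 col=0 char='s'
After 4 (j): row=1 col=0 char='b'
After 5 (l): row=1 col=1 char='i'
After 6 (b): row=1 col=0 char='b'
After 7 (l): row=1 col=1 char='i'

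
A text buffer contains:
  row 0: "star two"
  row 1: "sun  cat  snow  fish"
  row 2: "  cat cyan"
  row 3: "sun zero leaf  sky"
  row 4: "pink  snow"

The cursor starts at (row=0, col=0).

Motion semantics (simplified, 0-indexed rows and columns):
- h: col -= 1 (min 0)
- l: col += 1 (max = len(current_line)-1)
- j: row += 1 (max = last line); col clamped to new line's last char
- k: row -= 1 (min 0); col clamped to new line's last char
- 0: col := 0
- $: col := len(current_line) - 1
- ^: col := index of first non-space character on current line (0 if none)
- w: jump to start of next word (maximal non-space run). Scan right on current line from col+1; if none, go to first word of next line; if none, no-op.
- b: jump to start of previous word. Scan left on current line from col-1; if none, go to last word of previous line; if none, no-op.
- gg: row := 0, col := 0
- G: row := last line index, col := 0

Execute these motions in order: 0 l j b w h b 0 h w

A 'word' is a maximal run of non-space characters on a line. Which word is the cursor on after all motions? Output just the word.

After 1 (0): row=0 col=0 char='s'
After 2 (l): row=0 col=1 char='t'
After 3 (j): row=1 col=1 char='u'
After 4 (b): row=1 col=0 char='s'
After 5 (w): row=1 col=5 char='c'
After 6 (h): row=1 col=4 char='_'
After 7 (b): row=1 col=0 char='s'
After 8 (0): row=1 col=0 char='s'
After 9 (h): row=1 col=0 char='s'
After 10 (w): row=1 col=5 char='c'

Answer: cat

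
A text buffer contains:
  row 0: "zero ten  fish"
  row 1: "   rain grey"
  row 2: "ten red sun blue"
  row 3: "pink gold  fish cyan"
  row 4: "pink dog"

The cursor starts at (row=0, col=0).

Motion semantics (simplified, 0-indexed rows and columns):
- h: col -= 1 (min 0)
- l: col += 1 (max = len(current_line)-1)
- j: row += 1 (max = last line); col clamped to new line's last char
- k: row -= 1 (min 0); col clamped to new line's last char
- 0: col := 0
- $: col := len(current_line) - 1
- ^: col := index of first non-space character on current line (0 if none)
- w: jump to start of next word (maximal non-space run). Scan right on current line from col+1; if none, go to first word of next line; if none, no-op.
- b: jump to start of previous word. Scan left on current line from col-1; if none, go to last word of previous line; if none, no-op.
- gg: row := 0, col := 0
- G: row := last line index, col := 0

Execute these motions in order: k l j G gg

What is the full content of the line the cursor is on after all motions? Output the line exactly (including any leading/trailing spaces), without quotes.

Answer: zero ten  fish

Derivation:
After 1 (k): row=0 col=0 char='z'
After 2 (l): row=0 col=1 char='e'
After 3 (j): row=1 col=1 char='_'
After 4 (G): row=4 col=0 char='p'
After 5 (gg): row=0 col=0 char='z'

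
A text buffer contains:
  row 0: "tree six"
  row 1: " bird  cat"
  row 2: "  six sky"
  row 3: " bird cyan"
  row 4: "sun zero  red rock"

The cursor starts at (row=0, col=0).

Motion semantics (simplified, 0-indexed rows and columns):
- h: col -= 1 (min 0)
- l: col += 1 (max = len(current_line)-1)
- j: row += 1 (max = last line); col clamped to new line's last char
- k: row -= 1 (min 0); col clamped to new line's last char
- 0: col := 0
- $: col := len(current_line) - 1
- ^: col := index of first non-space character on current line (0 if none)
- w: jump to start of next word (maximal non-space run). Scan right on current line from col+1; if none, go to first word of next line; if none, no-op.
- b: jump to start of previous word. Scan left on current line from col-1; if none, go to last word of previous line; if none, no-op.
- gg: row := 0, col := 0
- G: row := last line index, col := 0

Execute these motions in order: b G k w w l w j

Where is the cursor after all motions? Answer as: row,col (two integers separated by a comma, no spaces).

After 1 (b): row=0 col=0 char='t'
After 2 (G): row=4 col=0 char='s'
After 3 (k): row=3 col=0 char='_'
After 4 (w): row=3 col=1 char='b'
After 5 (w): row=3 col=6 char='c'
After 6 (l): row=3 col=7 char='y'
After 7 (w): row=4 col=0 char='s'
After 8 (j): row=4 col=0 char='s'

Answer: 4,0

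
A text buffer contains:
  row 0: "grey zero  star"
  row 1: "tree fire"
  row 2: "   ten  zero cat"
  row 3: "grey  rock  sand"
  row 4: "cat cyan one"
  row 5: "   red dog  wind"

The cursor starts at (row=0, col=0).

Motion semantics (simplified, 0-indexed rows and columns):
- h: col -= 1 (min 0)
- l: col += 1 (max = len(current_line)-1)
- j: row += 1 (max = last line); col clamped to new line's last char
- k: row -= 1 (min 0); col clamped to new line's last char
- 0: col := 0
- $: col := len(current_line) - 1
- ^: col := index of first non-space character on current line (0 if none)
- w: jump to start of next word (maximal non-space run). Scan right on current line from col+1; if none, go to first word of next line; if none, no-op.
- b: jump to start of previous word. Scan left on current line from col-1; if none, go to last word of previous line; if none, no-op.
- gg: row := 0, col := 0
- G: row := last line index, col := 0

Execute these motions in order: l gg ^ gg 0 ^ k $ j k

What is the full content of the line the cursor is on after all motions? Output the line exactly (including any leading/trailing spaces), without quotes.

Answer: grey zero  star

Derivation:
After 1 (l): row=0 col=1 char='r'
After 2 (gg): row=0 col=0 char='g'
After 3 (^): row=0 col=0 char='g'
After 4 (gg): row=0 col=0 char='g'
After 5 (0): row=0 col=0 char='g'
After 6 (^): row=0 col=0 char='g'
After 7 (k): row=0 col=0 char='g'
After 8 ($): row=0 col=14 char='r'
After 9 (j): row=1 col=8 char='e'
After 10 (k): row=0 col=8 char='o'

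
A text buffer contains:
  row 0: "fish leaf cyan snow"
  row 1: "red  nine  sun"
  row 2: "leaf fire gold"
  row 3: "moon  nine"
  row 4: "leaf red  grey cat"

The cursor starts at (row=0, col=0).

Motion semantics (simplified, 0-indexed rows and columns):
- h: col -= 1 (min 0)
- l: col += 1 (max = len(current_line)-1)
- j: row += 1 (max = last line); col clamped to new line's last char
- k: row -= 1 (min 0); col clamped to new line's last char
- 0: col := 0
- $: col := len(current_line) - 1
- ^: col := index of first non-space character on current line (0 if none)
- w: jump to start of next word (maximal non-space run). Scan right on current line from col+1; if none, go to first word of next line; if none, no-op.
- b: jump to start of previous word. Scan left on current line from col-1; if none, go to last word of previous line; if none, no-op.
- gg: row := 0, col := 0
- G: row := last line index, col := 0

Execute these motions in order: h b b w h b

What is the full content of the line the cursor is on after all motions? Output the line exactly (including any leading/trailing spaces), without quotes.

Answer: fish leaf cyan snow

Derivation:
After 1 (h): row=0 col=0 char='f'
After 2 (b): row=0 col=0 char='f'
After 3 (b): row=0 col=0 char='f'
After 4 (w): row=0 col=5 char='l'
After 5 (h): row=0 col=4 char='_'
After 6 (b): row=0 col=0 char='f'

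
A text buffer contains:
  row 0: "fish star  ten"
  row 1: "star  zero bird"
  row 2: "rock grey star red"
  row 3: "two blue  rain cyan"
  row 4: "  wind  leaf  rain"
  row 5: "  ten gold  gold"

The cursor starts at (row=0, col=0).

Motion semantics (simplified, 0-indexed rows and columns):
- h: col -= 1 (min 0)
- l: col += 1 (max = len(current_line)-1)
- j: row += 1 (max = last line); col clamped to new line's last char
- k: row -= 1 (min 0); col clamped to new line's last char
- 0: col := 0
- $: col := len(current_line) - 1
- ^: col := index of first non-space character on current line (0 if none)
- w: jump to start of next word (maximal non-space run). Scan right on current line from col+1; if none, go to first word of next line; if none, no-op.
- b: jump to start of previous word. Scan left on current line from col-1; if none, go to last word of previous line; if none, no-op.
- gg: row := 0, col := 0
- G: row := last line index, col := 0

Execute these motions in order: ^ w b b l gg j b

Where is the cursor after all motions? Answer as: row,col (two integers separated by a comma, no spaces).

After 1 (^): row=0 col=0 char='f'
After 2 (w): row=0 col=5 char='s'
After 3 (b): row=0 col=0 char='f'
After 4 (b): row=0 col=0 char='f'
After 5 (l): row=0 col=1 char='i'
After 6 (gg): row=0 col=0 char='f'
After 7 (j): row=1 col=0 char='s'
After 8 (b): row=0 col=11 char='t'

Answer: 0,11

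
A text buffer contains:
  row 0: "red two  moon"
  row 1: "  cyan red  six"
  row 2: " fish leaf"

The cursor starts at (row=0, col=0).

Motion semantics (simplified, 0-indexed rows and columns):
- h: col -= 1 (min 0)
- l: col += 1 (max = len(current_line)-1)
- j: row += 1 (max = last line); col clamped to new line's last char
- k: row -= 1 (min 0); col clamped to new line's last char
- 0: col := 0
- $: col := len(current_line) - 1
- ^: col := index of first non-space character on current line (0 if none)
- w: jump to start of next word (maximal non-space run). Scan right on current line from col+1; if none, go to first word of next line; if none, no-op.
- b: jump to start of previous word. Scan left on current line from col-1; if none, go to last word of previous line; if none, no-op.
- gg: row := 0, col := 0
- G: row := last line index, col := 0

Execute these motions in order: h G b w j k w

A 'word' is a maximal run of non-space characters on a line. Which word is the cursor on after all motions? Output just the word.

Answer: cyan

Derivation:
After 1 (h): row=0 col=0 char='r'
After 2 (G): row=2 col=0 char='_'
After 3 (b): row=1 col=12 char='s'
After 4 (w): row=2 col=1 char='f'
After 5 (j): row=2 col=1 char='f'
After 6 (k): row=1 col=1 char='_'
After 7 (w): row=1 col=2 char='c'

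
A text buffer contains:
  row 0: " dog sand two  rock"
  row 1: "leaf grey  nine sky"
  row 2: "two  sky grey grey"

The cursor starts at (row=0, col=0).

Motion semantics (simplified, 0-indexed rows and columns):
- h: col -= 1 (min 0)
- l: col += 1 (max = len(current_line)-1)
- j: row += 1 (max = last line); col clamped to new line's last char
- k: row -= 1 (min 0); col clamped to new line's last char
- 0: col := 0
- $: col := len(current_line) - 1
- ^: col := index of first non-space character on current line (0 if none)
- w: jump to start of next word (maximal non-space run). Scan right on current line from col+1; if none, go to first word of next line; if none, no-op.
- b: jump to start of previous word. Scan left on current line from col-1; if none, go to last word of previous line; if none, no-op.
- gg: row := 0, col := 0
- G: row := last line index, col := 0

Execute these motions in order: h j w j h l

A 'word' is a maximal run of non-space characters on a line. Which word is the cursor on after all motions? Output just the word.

After 1 (h): row=0 col=0 char='_'
After 2 (j): row=1 col=0 char='l'
After 3 (w): row=1 col=5 char='g'
After 4 (j): row=2 col=5 char='s'
After 5 (h): row=2 col=4 char='_'
After 6 (l): row=2 col=5 char='s'

Answer: sky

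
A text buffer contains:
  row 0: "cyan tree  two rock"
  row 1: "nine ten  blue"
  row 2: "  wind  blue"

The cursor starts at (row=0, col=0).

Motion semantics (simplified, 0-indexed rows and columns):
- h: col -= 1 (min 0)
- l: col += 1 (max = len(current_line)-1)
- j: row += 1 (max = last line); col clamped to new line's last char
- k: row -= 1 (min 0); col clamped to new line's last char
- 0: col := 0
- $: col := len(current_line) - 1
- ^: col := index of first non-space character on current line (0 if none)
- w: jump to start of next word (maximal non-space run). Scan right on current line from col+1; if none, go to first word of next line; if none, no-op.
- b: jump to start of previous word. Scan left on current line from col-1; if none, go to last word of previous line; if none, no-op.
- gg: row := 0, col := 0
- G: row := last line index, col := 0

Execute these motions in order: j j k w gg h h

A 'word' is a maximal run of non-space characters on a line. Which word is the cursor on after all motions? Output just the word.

Answer: cyan

Derivation:
After 1 (j): row=1 col=0 char='n'
After 2 (j): row=2 col=0 char='_'
After 3 (k): row=1 col=0 char='n'
After 4 (w): row=1 col=5 char='t'
After 5 (gg): row=0 col=0 char='c'
After 6 (h): row=0 col=0 char='c'
After 7 (h): row=0 col=0 char='c'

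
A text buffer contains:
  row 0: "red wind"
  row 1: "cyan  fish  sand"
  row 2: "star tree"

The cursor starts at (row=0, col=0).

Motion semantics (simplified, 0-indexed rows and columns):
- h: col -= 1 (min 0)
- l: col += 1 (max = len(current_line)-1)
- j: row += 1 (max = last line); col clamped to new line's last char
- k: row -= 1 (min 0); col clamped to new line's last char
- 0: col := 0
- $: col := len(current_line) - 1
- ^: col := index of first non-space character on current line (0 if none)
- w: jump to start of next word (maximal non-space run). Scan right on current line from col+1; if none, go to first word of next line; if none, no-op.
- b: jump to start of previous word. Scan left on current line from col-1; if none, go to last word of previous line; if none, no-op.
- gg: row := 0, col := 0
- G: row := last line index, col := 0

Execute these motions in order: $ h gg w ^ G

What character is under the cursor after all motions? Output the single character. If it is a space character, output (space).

Answer: s

Derivation:
After 1 ($): row=0 col=7 char='d'
After 2 (h): row=0 col=6 char='n'
After 3 (gg): row=0 col=0 char='r'
After 4 (w): row=0 col=4 char='w'
After 5 (^): row=0 col=0 char='r'
After 6 (G): row=2 col=0 char='s'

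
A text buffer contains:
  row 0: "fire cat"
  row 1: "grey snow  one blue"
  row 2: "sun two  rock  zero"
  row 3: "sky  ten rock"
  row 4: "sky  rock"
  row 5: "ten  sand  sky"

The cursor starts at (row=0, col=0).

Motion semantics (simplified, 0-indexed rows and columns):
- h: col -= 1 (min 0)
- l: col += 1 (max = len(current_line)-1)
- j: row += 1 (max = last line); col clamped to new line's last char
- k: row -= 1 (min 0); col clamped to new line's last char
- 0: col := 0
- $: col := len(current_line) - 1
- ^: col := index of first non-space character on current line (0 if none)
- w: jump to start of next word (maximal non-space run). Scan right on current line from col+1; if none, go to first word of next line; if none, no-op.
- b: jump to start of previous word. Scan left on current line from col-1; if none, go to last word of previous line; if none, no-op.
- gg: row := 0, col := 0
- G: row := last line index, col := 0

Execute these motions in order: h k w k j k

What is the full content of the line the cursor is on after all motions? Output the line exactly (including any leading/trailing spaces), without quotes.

Answer: fire cat

Derivation:
After 1 (h): row=0 col=0 char='f'
After 2 (k): row=0 col=0 char='f'
After 3 (w): row=0 col=5 char='c'
After 4 (k): row=0 col=5 char='c'
After 5 (j): row=1 col=5 char='s'
After 6 (k): row=0 col=5 char='c'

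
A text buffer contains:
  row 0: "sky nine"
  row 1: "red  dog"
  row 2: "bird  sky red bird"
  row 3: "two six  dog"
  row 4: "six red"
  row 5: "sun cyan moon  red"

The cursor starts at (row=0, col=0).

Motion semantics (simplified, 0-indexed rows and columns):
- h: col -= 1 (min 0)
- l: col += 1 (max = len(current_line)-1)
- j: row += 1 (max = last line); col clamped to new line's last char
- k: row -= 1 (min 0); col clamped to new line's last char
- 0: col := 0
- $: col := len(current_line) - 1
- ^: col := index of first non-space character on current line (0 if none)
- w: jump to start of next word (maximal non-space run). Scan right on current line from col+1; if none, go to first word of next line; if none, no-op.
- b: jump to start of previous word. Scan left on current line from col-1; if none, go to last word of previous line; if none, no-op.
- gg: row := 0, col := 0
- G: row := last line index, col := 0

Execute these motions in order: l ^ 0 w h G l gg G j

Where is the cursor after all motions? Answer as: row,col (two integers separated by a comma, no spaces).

After 1 (l): row=0 col=1 char='k'
After 2 (^): row=0 col=0 char='s'
After 3 (0): row=0 col=0 char='s'
After 4 (w): row=0 col=4 char='n'
After 5 (h): row=0 col=3 char='_'
After 6 (G): row=5 col=0 char='s'
After 7 (l): row=5 col=1 char='u'
After 8 (gg): row=0 col=0 char='s'
After 9 (G): row=5 col=0 char='s'
After 10 (j): row=5 col=0 char='s'

Answer: 5,0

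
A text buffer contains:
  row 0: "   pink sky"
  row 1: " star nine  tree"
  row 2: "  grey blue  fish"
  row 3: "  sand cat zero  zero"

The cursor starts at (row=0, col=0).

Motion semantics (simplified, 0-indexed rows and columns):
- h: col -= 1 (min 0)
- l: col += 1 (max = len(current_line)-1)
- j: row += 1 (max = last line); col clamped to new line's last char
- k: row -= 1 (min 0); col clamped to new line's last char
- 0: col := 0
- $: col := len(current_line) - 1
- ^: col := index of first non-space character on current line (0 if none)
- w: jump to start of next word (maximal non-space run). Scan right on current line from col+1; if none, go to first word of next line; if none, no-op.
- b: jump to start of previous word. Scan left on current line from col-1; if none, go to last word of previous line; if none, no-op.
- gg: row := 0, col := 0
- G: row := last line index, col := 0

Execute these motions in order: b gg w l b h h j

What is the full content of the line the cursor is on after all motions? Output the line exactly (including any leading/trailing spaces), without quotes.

Answer:  star nine  tree

Derivation:
After 1 (b): row=0 col=0 char='_'
After 2 (gg): row=0 col=0 char='_'
After 3 (w): row=0 col=3 char='p'
After 4 (l): row=0 col=4 char='i'
After 5 (b): row=0 col=3 char='p'
After 6 (h): row=0 col=2 char='_'
After 7 (h): row=0 col=1 char='_'
After 8 (j): row=1 col=1 char='s'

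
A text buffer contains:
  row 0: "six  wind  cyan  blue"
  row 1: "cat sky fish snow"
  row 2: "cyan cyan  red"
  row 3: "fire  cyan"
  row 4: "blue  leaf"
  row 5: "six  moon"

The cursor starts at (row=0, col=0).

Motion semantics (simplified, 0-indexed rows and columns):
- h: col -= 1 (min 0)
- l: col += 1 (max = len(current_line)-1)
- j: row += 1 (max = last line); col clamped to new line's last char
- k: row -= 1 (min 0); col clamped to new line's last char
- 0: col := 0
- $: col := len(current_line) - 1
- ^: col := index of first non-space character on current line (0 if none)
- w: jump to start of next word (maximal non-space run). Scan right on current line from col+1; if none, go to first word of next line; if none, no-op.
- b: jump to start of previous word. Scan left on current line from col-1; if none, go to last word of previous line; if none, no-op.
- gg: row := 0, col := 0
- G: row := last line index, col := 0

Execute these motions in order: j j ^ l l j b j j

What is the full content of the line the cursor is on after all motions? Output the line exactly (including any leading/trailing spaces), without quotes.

Answer: six  moon

Derivation:
After 1 (j): row=1 col=0 char='c'
After 2 (j): row=2 col=0 char='c'
After 3 (^): row=2 col=0 char='c'
After 4 (l): row=2 col=1 char='y'
After 5 (l): row=2 col=2 char='a'
After 6 (j): row=3 col=2 char='r'
After 7 (b): row=3 col=0 char='f'
After 8 (j): row=4 col=0 char='b'
After 9 (j): row=5 col=0 char='s'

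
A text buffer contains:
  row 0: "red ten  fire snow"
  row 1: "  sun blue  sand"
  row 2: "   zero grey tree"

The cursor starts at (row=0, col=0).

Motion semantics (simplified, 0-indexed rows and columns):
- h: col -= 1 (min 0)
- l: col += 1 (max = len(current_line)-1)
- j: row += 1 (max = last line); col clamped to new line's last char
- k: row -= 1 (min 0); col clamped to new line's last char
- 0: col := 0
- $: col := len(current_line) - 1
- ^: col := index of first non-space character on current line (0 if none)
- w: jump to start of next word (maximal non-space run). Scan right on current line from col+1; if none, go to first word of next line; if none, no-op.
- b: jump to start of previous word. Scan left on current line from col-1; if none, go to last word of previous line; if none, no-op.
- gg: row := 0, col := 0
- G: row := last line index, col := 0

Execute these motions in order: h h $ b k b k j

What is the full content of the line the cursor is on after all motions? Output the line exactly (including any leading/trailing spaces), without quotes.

After 1 (h): row=0 col=0 char='r'
After 2 (h): row=0 col=0 char='r'
After 3 ($): row=0 col=17 char='w'
After 4 (b): row=0 col=14 char='s'
After 5 (k): row=0 col=14 char='s'
After 6 (b): row=0 col=9 char='f'
After 7 (k): row=0 col=9 char='f'
After 8 (j): row=1 col=9 char='e'

Answer:   sun blue  sand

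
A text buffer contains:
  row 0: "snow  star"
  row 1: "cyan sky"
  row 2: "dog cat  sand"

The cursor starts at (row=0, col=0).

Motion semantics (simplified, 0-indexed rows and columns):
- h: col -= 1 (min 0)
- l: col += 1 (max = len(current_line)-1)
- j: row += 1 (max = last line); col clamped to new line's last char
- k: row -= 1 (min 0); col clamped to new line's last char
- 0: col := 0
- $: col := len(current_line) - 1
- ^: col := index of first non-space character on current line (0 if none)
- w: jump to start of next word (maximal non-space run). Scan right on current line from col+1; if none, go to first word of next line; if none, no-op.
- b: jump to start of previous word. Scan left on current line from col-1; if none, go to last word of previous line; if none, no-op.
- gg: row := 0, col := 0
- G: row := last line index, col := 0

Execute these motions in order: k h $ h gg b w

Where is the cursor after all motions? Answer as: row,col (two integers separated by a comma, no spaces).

Answer: 0,6

Derivation:
After 1 (k): row=0 col=0 char='s'
After 2 (h): row=0 col=0 char='s'
After 3 ($): row=0 col=9 char='r'
After 4 (h): row=0 col=8 char='a'
After 5 (gg): row=0 col=0 char='s'
After 6 (b): row=0 col=0 char='s'
After 7 (w): row=0 col=6 char='s'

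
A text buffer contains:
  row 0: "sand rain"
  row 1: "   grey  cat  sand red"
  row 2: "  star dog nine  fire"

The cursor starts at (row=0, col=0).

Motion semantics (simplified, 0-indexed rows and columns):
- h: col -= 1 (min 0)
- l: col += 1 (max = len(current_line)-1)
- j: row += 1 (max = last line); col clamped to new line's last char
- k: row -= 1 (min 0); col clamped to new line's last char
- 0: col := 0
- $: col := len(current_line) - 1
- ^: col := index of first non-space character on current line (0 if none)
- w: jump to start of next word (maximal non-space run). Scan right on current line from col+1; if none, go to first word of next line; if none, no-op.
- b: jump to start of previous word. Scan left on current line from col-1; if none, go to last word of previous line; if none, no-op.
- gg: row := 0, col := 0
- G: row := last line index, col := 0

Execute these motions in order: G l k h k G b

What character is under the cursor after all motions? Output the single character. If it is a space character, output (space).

Answer: r

Derivation:
After 1 (G): row=2 col=0 char='_'
After 2 (l): row=2 col=1 char='_'
After 3 (k): row=1 col=1 char='_'
After 4 (h): row=1 col=0 char='_'
After 5 (k): row=0 col=0 char='s'
After 6 (G): row=2 col=0 char='_'
After 7 (b): row=1 col=19 char='r'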